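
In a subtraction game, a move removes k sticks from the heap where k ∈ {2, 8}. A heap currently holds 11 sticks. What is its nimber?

0

Compute g(0), g(1), … for moves {2, 8}:
k:     0  1  2  3  4  5  6  7  8  9 10 11
g(k):  0  0  1  1  0  0  1  1  2  2  0  0
So g(11) = 0.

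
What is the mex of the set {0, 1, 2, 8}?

The values 0, 1, 2 are all present; 3 is the first non-negative integer missing from the set.

3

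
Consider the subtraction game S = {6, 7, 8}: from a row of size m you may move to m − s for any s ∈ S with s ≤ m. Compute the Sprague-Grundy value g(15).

0

Grundy values for subtraction set {6, 7, 8}:
k:     0  1  2  3  4  5  6  7  8  9 10 11 12 13 14 15
g(k):  0  0  0  0  0  0  1  1  1  1  1  1  2  2  0  0
So g(15) = 0.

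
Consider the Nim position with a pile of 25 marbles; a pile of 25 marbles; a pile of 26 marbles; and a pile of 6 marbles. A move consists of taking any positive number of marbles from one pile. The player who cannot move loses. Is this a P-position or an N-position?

N-position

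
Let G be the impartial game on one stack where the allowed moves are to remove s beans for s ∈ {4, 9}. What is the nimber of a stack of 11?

2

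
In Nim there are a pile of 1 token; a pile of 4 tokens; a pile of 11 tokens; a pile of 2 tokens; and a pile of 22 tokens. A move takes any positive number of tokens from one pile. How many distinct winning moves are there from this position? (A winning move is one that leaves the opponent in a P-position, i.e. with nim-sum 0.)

1

In binary:
  00001  (1)
  00100  (4)
  01011  (11)
  00010  (2)
  10110  (22)
  -----
  11010  (26)
The overall nim-sum is X = 26. A pile of size p has a winning move iff p XOR X < p (reduce it to p XOR X).
  1: 1 XOR 26 = 27 ≥ 1 — no move.
  4: 4 XOR 26 = 30 ≥ 4 — no move.
  11: 11 XOR 26 = 17 ≥ 11 — no move.
  2: 2 XOR 26 = 24 ≥ 2 — no move.
  22: 22 XOR 26 = 12 < 22 — winning move (to 12).
That gives 1 winning move.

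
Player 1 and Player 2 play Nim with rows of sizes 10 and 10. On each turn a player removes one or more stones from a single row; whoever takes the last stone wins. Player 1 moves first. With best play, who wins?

Player 2 wins

Compute the nim-sum pairwise:
10 ^ 10 = 0
The nim-sum is 0, so this is a P-position: the player to move is in a losing position under optimal play; Player 1 is about to move from it and so loses — Player 2 wins.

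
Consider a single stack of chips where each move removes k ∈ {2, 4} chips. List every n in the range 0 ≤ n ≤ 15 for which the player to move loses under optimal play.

0, 1, 6, 7, 12, 13

Grundy values for subtraction set {2, 4}:
k:     0  1  2  3  4  5  6  7  8  9 10 11 12 13 14 15
g(k):  0  0  1  1  2  2  0  0  1  1  2  2  0  0  1  1
The P-positions (g = 0) in 0..15 are 0, 1, 6, 7, 12, 13.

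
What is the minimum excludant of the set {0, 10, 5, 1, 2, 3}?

The values 0, 1, 2, 3 are all present; 4 is the first non-negative integer missing from the set.

4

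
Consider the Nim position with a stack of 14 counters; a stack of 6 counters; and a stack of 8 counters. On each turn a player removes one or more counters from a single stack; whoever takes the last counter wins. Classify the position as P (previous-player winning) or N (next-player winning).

Write each in binary and XOR column by column:
  1110  (14)
  0110  (6)
  1000  (8)
  ----
  0000  (0)
The nim-sum is 0, so this is a P-position: the player to move is in a losing position under optimal play.

P-position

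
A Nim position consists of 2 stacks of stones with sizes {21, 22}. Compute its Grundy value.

Compute the nim-sum pairwise:
21 ⊕ 22 = 3

3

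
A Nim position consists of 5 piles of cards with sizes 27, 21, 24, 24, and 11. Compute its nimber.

5

Nim-sum: 27 XOR 21 XOR 24 XOR 24 XOR 11 = 5.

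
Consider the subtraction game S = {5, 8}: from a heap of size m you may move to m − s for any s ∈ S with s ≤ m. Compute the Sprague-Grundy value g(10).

2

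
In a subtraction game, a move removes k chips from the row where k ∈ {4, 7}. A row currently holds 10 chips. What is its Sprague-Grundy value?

2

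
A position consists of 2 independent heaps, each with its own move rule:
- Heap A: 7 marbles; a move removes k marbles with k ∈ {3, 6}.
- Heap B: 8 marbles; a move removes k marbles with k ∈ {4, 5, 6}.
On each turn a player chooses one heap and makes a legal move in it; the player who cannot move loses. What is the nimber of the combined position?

0

Build the Grundy sequence for heap A with g(k) = mex{g(k−s) : s ∈ {3, 6}, s ≤ k}:
k:     0  1  2  3  4  5  6  7
g(k):  0  0  0  1  1  1  2  2
So g(7) = 2.
Grundy values for heap B (subtraction set {4, 5, 6}):
k:     0  1  2  3  4  5  6  7  8
g(k):  0  0  0  0  1  1  1  1  2
So g(8) = 2.
By the Sprague-Grundy theorem, the Grundy value of a sum of independent games is the XOR of the component values.
Combined value = 2 ⊕ 2 = 0.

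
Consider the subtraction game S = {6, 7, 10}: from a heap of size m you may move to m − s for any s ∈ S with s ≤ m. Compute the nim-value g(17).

0

Grundy values for subtraction set {6, 7, 10}:
k:     0  1  2  3  4  5  6  7  8  9 10 11 12 13 14 15 16 17
g(k):  0  0  0  0  0  0  1  1  1  1  1  1  2  2  2  2  0  0
So g(17) = 0.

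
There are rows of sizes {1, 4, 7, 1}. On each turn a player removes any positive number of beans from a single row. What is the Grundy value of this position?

Compute the nim-sum pairwise:
1 ^ 4 = 5
5 ^ 7 = 2
2 ^ 1 = 3

3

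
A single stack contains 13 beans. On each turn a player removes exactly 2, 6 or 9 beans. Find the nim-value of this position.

Compute g(0), g(1), … for moves {2, 6, 9}:
g(0) = mex{} = 0
g(1) = mex{} = 0
g(2) = mex{0} = 1
g(3) = mex{0} = 1
g(4) = mex{1} = 0
g(5) = mex{1} = 0
g(6) = mex{0} = 1
g(7) = mex{0} = 1
g(8) = mex{1} = 0
g(9) = mex{0,1} = 2
g(10) = mex{0} = 1
g(11) = mex{0,1,2} = 3
g(12) = mex{1} = 0
g(13) = mex{0,1,3} = 2
So g(13) = 2.

2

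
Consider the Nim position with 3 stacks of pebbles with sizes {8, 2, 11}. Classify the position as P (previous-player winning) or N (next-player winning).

Bitwise XOR of the heap sizes:
  1000  (8)
  0010  (2)
  1011  (11)
  ----
  0001  (1)
The nim-sum is 1 ≠ 0, so this is an N-position: the player to move can win.

N-position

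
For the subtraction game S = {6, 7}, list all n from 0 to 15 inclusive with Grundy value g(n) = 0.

0, 1, 2, 3, 4, 5, 13, 14, 15

Grundy values for subtraction set {6, 7}:
k:     0  1  2  3  4  5  6  7  8  9 10 11 12 13 14 15
g(k):  0  0  0  0  0  0  1  1  1  1  1  1  2  0  0  0
The P-positions (g = 0) in 0..15 are 0, 1, 2, 3, 4, 5, 13, 14, 15.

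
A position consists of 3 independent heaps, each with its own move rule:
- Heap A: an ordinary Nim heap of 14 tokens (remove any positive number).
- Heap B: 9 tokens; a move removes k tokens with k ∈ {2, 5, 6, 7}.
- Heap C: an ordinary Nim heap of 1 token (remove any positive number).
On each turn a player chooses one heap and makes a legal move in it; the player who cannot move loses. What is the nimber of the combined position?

Heap A is a plain Nim heap of size 14, so its Grundy value is 14.
Grundy values for heap B (subtraction set {2, 5, 6, 7}):
g(0) = mex{} = 0
g(1) = mex{} = 0
g(2) = mex{0} = 1
g(3) = mex{0} = 1
g(4) = mex{1} = 0
g(5) = mex{0,1} = 2
g(6) = mex{0} = 1
g(7) = mex{0,1,2} = 3
g(8) = mex{0,1} = 2
g(9) = mex{0,1,3} = 2
So g(9) = 2.
Heap C is a plain Nim heap of size 1, so its Grundy value is 1.
By the Sprague-Grundy theorem, the Grundy value of a sum of independent games is the XOR of the component values.
Combined value = 14 XOR 2 XOR 1 = 13.

13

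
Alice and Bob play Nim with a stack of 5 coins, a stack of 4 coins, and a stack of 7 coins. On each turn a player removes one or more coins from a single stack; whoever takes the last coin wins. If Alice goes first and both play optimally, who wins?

Alice wins

Nim-sum: 5 ⊕ 4 ⊕ 7 = 6.
The nim-sum is 6 ≠ 0, so this is an N-position: the player to move can win; Alice has a winning move.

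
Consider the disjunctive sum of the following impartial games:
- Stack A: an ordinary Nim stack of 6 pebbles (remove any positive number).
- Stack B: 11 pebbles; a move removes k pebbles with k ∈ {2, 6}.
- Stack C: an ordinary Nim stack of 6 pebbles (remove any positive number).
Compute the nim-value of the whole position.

1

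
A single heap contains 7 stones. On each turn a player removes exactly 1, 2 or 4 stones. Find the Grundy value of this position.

1

Grundy values for subtraction set {1, 2, 4}:
k:     0  1  2  3  4  5  6  7
g(k):  0  1  2  0  1  2  0  1
So g(7) = 1.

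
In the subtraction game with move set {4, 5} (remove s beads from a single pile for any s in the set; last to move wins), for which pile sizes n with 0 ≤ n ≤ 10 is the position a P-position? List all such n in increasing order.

0, 1, 2, 3, 9, 10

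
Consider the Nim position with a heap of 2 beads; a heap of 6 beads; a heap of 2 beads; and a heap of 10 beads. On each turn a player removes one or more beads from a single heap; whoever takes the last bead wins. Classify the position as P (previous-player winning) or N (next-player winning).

Bitwise XOR of the heap sizes:
  0010  (2)
  0110  (6)
  0010  (2)
  1010  (10)
  ----
  1100  (12)
The nim-sum is 12 ≠ 0, so this is an N-position: the player to move can win.

N-position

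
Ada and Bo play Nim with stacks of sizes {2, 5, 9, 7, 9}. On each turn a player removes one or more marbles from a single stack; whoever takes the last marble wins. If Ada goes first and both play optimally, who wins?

Bo wins

Nim-sum: 2 ⊕ 5 ⊕ 9 ⊕ 7 ⊕ 9 = 0.
The nim-sum is 0, so this is a P-position: the player to move is in a losing position under optimal play; Ada is about to move from it and so loses — Bo wins.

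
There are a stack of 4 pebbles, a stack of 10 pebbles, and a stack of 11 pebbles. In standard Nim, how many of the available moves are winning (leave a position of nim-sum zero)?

Nim-sum: 4 XOR 10 XOR 11 = 5.
The overall nim-sum is X = 5. A stack of size p has a winning move iff p XOR X < p (reduce it to p XOR X).
  4: 4 XOR 5 = 1 < 4 — winning move (to 1).
  10: 10 XOR 5 = 15 ≥ 10 — no move.
  11: 11 XOR 5 = 14 ≥ 11 — no move.
That gives 1 winning move.

1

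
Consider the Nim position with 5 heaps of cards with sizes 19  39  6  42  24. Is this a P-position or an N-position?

Compute the nim-sum pairwise:
19 ^ 39 = 52
52 ^ 6 = 50
50 ^ 42 = 24
24 ^ 24 = 0
The nim-sum is 0, so this is a P-position: the player to move is in a losing position under optimal play.

P-position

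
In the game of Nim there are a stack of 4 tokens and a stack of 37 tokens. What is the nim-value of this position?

Nim-sum: 4 ⊕ 37 = 33.

33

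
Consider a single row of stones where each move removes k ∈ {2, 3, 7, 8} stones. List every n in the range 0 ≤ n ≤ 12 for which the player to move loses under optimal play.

0, 1, 5, 6, 10, 11

Grundy values for subtraction set {2, 3, 7, 8}:
k:     0  1  2  3  4  5  6  7  8  9 10 11 12
g(k):  0  0  1  1  2  0  0  1  1  2  0  0  1
The P-positions (g = 0) in 0..12 are 0, 1, 5, 6, 10, 11.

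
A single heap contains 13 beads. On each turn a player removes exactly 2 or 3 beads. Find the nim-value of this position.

Compute g(0), g(1), … for moves {2, 3}:
g(0) = mex{} = 0
g(1) = mex{} = 0
g(2) = mex{0} = 1
g(3) = mex{0} = 1
g(4) = mex{0,1} = 2
g(5) = mex{1} = 0
g(6) = mex{1,2} = 0
g(7) = mex{0,2} = 1
g(8) = mex{0} = 1
g(9) = mex{0,1} = 2
g(10) = mex{1} = 0
g(11) = mex{1,2} = 0
g(12) = mex{0,2} = 1
g(13) = mex{0} = 1
So g(13) = 1.

1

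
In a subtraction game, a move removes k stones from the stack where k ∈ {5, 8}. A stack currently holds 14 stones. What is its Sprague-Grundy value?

0

Grundy values for subtraction set {5, 8}:
k:     0  1  2  3  4  5  6  7  8  9 10 11 12 13 14
g(k):  0  0  0  0  0  1  1  1  1  1  2  2  2  0  0
So g(14) = 0.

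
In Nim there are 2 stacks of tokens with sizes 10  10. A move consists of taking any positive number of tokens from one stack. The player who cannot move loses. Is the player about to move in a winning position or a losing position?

Losing position

Nim-sum: 10 XOR 10 = 0.
The nim-sum is 0, so this is a P-position: the player to move is in a losing position under optimal play.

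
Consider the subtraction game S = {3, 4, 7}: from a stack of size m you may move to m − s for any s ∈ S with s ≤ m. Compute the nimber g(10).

Grundy values for subtraction set {3, 4, 7}:
k:     0  1  2  3  4  5  6  7  8  9 10
g(k):  0  0  0  1  1  1  2  2  2  3  0
So g(10) = 0.

0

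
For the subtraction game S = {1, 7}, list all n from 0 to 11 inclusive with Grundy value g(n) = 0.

0, 2, 4, 6, 8, 10

Compute g(0), g(1), … for moves {1, 7}:
k:     0  1  2  3  4  5  6  7  8  9 10 11
g(k):  0  1  0  1  0  1  0  1  0  1  0  1
The P-positions (g = 0) in 0..11 are 0, 2, 4, 6, 8, 10.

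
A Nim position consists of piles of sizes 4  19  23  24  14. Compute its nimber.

22

Compute the nim-sum pairwise:
4 XOR 19 = 23
23 XOR 23 = 0
0 XOR 24 = 24
24 XOR 14 = 22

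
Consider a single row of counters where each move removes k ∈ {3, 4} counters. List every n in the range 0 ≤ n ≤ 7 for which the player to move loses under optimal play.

0, 1, 2, 7

Compute g(0), g(1), … for moves {3, 4}:
k:     0  1  2  3  4  5  6  7
g(k):  0  0  0  1  1  1  2  0
The P-positions (g = 0) in 0..7 are 0, 1, 2, 7.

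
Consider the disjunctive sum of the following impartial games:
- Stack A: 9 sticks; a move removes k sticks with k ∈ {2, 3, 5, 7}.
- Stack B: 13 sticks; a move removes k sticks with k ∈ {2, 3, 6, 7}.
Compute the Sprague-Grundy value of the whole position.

Build the Grundy sequence for stack A with g(k) = mex{g(k−s) : s ∈ {2, 3, 5, 7}, s ≤ k}:
k:     0  1  2  3  4  5  6  7  8  9
g(k):  0  0  1  1  2  2  3  3  4  0
So g(9) = 0.
For stack B, compute g(0), g(1), … with moves {2, 3, 6, 7}:
g(0) = mex{} = 0
g(1) = mex{} = 0
g(2) = mex{0} = 1
g(3) = mex{0} = 1
g(4) = mex{0,1} = 2
g(5) = mex{1} = 0
g(6) = mex{0,1,2} = 3
g(7) = mex{0,2} = 1
g(8) = mex{0,1,3} = 2
g(9) = mex{1,3} = 0
g(10) = mex{1,2} = 0
g(11) = mex{0,2} = 1
g(12) = mex{0,3} = 1
g(13) = mex{0,1,3} = 2
So g(13) = 2.
The value of a disjunctive sum is the nim-sum of the parts.
Combined value = 0 XOR 2 = 2.

2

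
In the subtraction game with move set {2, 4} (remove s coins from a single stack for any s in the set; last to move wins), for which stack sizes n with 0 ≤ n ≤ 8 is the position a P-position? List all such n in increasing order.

0, 1, 6, 7

Compute g(0), g(1), … for moves {2, 4}:
g(0) = mex{} = 0
g(1) = mex{} = 0
g(2) = mex{0} = 1
g(3) = mex{0} = 1
g(4) = mex{0,1} = 2
g(5) = mex{0,1} = 2
g(6) = mex{1,2} = 0
g(7) = mex{1,2} = 0
g(8) = mex{0,2} = 1
The P-positions (g = 0) in 0..8 are 0, 1, 6, 7.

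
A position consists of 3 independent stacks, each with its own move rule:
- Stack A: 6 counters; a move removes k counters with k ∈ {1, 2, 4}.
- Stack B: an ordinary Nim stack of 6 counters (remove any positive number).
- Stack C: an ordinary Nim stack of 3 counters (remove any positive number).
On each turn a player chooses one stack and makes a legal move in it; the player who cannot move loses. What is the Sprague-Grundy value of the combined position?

5

Build the Grundy sequence for stack A with g(k) = mex{g(k−s) : s ∈ {1, 2, 4}, s ≤ k}:
g(0) = mex{} = 0
g(1) = mex{0} = 1
g(2) = mex{0,1} = 2
g(3) = mex{1,2} = 0
g(4) = mex{0,2} = 1
g(5) = mex{0,1} = 2
g(6) = mex{1,2} = 0
So g(6) = 0.
Stack B is a plain Nim stack of size 6, so its Grundy value is 6.
Stack C is a plain Nim stack of size 3, so its Grundy value is 3.
The value of a disjunctive sum is the nim-sum of the parts.
Combined value = 0 XOR 6 XOR 3 = 5.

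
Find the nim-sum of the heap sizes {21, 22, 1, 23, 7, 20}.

In binary:
  10101  (21)
  10110  (22)
  00001  (1)
  10111  (23)
  00111  (7)
  10100  (20)
  -----
  00110  (6)

6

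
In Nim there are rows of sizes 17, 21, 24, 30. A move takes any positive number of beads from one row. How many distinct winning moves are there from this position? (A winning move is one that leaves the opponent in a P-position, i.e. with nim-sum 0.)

1

In binary:
  10001  (17)
  10101  (21)
  11000  (24)
  11110  (30)
  -----
  00010  (2)
The overall nim-sum is X = 2. A row of size p has a winning move iff p XOR X < p (reduce it to p XOR X).
  17: 17 XOR 2 = 19 ≥ 17 — no move.
  21: 21 XOR 2 = 23 ≥ 21 — no move.
  24: 24 XOR 2 = 26 ≥ 24 — no move.
  30: 30 XOR 2 = 28 < 30 — winning move (to 28).
That gives 1 winning move.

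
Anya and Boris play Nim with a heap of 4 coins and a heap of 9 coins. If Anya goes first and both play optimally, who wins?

Anya wins

Nim-sum: 4 XOR 9 = 13.
The nim-sum is 13 ≠ 0, so this is an N-position: the player to move can win; Anya has a winning move.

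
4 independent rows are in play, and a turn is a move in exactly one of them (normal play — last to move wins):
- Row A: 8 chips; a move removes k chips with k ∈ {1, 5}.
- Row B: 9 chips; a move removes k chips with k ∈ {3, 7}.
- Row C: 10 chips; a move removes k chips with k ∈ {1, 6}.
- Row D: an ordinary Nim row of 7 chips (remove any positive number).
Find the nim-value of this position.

Grundy values for row A (subtraction set {1, 5}):
k:     0  1  2  3  4  5  6  7  8
g(k):  0  1  0  1  0  1  0  1  0
So g(8) = 0.
Build the Grundy sequence for row B with g(k) = mex{g(k−s) : s ∈ {3, 7}, s ≤ k}:
g(0) = mex{} = 0
g(1) = mex{} = 0
g(2) = mex{} = 0
g(3) = mex{0} = 1
g(4) = mex{0} = 1
g(5) = mex{0} = 1
g(6) = mex{1} = 0
g(7) = mex{0,1} = 2
g(8) = mex{0,1} = 2
g(9) = mex{0} = 1
So g(9) = 1.
Build the Grundy sequence for row C with g(k) = mex{g(k−s) : s ∈ {1, 6}, s ≤ k}:
k:     0  1  2  3  4  5  6  7  8  9 10
g(k):  0  1  0  1  0  1  2  0  1  0  1
So g(10) = 1.
Row D is a plain Nim row of size 7, so its Grundy value is 7.
The value of a disjunctive sum is the nim-sum of the parts.
Combined value = 0 XOR 1 XOR 1 XOR 7 = 7.

7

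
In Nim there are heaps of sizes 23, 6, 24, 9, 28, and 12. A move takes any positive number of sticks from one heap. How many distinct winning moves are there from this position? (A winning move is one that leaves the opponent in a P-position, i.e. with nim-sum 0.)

Bitwise XOR of the heap sizes:
  10111  (23)
  00110  (6)
  11000  (24)
  01001  (9)
  11100  (28)
  01100  (12)
  -----
  10000  (16)
The overall nim-sum is X = 16. A heap of size p has a winning move iff p XOR X < p (reduce it to p XOR X).
  23: 23 XOR 16 = 7 < 23 — winning move (to 7).
  6: 6 XOR 16 = 22 ≥ 6 — no move.
  24: 24 XOR 16 = 8 < 24 — winning move (to 8).
  9: 9 XOR 16 = 25 ≥ 9 — no move.
  28: 28 XOR 16 = 12 < 28 — winning move (to 12).
  12: 12 XOR 16 = 28 ≥ 12 — no move.
That gives 3 winning moves.

3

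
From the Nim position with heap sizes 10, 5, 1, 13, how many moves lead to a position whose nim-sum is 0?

1

Compute the nim-sum pairwise:
10 ⊕ 5 = 15
15 ⊕ 1 = 14
14 ⊕ 13 = 3
The overall nim-sum is X = 3. A heap of size p has a winning move iff p XOR X < p (reduce it to p XOR X).
  10: 10 XOR 3 = 9 < 10 — winning move (to 9).
  5: 5 XOR 3 = 6 ≥ 5 — no move.
  1: 1 XOR 3 = 2 ≥ 1 — no move.
  13: 13 XOR 3 = 14 ≥ 13 — no move.
That gives 1 winning move.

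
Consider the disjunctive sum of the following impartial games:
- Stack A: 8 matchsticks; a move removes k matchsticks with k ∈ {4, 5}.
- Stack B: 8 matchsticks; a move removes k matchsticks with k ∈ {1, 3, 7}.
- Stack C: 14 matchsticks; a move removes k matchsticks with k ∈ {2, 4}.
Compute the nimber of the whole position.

3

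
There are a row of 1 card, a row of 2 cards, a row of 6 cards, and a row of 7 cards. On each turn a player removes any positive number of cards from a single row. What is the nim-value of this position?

2

Bitwise XOR of the heap sizes:
  001  (1)
  010  (2)
  110  (6)
  111  (7)
  ---
  010  (2)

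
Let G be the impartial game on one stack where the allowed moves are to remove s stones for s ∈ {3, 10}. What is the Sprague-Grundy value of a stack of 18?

Compute g(0), g(1), … for moves {3, 10}:
k:     0  1  2  3  4  5  6  7  8  9 10 11 12 13 14 15 16 17 18
g(k):  0  0  0  1  1  1  0  0  0  1  1  1  2  0  0  0  1  1  1
So g(18) = 1.

1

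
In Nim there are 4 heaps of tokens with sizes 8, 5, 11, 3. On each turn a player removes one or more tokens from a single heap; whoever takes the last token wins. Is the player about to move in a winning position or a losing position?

In binary:
  1000  (8)
  0101  (5)
  1011  (11)
  0011  (3)
  ----
  0101  (5)
The nim-sum is 5 ≠ 0, so this is an N-position: the player to move can win.

Winning position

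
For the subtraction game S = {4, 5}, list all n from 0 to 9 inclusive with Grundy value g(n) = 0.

0, 1, 2, 3, 9

Build the Grundy sequence with g(k) = mex{g(k−s) : s ∈ {4, 5}, s ≤ k}:
g(0) = mex{} = 0
g(1) = mex{} = 0
g(2) = mex{} = 0
g(3) = mex{} = 0
g(4) = mex{0} = 1
g(5) = mex{0} = 1
g(6) = mex{0} = 1
g(7) = mex{0} = 1
g(8) = mex{0,1} = 2
g(9) = mex{1} = 0
The P-positions (g = 0) in 0..9 are 0, 1, 2, 3, 9.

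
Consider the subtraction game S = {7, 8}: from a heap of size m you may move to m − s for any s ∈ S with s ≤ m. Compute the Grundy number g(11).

Grundy values for subtraction set {7, 8}:
g(0) = mex{} = 0
g(1) = mex{} = 0
g(2) = mex{} = 0
g(3) = mex{} = 0
g(4) = mex{} = 0
g(5) = mex{} = 0
g(6) = mex{} = 0
g(7) = mex{0} = 1
g(8) = mex{0} = 1
g(9) = mex{0} = 1
g(10) = mex{0} = 1
g(11) = mex{0} = 1
So g(11) = 1.

1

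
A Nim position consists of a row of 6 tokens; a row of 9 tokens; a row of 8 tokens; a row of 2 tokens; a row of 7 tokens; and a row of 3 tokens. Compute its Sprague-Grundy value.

1

Bitwise XOR of the heap sizes:
  0110  (6)
  1001  (9)
  1000  (8)
  0010  (2)
  0111  (7)
  0011  (3)
  ----
  0001  (1)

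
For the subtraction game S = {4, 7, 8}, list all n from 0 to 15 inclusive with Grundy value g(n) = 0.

0, 1, 2, 3, 12, 13, 14, 15

Build the Grundy sequence with g(k) = mex{g(k−s) : s ∈ {4, 7, 8}, s ≤ k}:
k:     0  1  2  3  4  5  6  7  8  9 10 11 12 13 14 15
g(k):  0  0  0  0  1  1  1  1  2  2  2  2  0  0  0  0
The P-positions (g = 0) in 0..15 are 0, 1, 2, 3, 12, 13, 14, 15.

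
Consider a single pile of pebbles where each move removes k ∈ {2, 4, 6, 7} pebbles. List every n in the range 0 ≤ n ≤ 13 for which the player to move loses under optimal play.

0, 1, 9, 10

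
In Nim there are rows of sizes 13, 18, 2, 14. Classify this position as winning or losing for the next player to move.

Winning position

Write each in binary and XOR column by column:
  01101  (13)
  10010  (18)
  00010  (2)
  01110  (14)
  -----
  10011  (19)
The nim-sum is 19 ≠ 0, so this is an N-position: the player to move can win.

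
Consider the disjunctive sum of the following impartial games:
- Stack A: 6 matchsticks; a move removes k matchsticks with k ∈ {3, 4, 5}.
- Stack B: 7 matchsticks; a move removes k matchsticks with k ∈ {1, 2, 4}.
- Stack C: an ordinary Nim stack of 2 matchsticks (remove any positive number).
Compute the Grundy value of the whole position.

1

Grundy values for stack A (subtraction set {3, 4, 5}):
g(0) = mex{} = 0
g(1) = mex{} = 0
g(2) = mex{} = 0
g(3) = mex{0} = 1
g(4) = mex{0} = 1
g(5) = mex{0} = 1
g(6) = mex{0,1} = 2
So g(6) = 2.
Grundy values for stack B (subtraction set {1, 2, 4}):
g(0) = mex{} = 0
g(1) = mex{0} = 1
g(2) = mex{0,1} = 2
g(3) = mex{1,2} = 0
g(4) = mex{0,2} = 1
g(5) = mex{0,1} = 2
g(6) = mex{1,2} = 0
g(7) = mex{0,2} = 1
So g(7) = 1.
Stack C is a plain Nim stack of size 2, so its Grundy value is 2.
By the Sprague-Grundy theorem, the Grundy value of a sum of independent games is the XOR of the component values.
Combined value = 2 ⊕ 1 ⊕ 2 = 1.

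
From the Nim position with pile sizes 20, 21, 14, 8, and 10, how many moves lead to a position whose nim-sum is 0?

Nim-sum: 20 XOR 21 XOR 14 XOR 8 XOR 10 = 13.
The overall nim-sum is X = 13. A pile of size p has a winning move iff p XOR X < p (reduce it to p XOR X).
  20: 20 XOR 13 = 25 ≥ 20 — no move.
  21: 21 XOR 13 = 24 ≥ 21 — no move.
  14: 14 XOR 13 = 3 < 14 — winning move (to 3).
  8: 8 XOR 13 = 5 < 8 — winning move (to 5).
  10: 10 XOR 13 = 7 < 10 — winning move (to 7).
That gives 3 winning moves.

3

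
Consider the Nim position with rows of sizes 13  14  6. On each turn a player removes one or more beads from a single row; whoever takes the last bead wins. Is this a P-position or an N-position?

N-position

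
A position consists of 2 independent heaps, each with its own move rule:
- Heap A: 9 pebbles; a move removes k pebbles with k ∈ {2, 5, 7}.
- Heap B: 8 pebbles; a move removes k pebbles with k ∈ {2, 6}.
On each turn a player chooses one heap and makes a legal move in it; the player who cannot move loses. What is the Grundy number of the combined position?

Build the Grundy sequence for heap A with g(k) = mex{g(k−s) : s ∈ {2, 5, 7}, s ≤ k}:
g(0) = mex{} = 0
g(1) = mex{} = 0
g(2) = mex{0} = 1
g(3) = mex{0} = 1
g(4) = mex{1} = 0
g(5) = mex{0,1} = 2
g(6) = mex{0} = 1
g(7) = mex{0,1,2} = 3
g(8) = mex{0,1} = 2
g(9) = mex{0,1,3} = 2
So g(9) = 2.
Grundy values for heap B (subtraction set {2, 6}):
k:     0  1  2  3  4  5  6  7  8
g(k):  0  0  1  1  0  0  1  1  0
So g(8) = 0.
By the Sprague-Grundy theorem, the Grundy value of a sum of independent games is the XOR of the component values.
Combined value = 2 XOR 0 = 2.

2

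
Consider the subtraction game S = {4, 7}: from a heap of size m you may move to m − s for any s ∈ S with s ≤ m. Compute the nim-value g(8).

Build the Grundy sequence with g(k) = mex{g(k−s) : s ∈ {4, 7}, s ≤ k}:
g(0) = mex{} = 0
g(1) = mex{} = 0
g(2) = mex{} = 0
g(3) = mex{} = 0
g(4) = mex{0} = 1
g(5) = mex{0} = 1
g(6) = mex{0} = 1
g(7) = mex{0} = 1
g(8) = mex{0,1} = 2
So g(8) = 2.

2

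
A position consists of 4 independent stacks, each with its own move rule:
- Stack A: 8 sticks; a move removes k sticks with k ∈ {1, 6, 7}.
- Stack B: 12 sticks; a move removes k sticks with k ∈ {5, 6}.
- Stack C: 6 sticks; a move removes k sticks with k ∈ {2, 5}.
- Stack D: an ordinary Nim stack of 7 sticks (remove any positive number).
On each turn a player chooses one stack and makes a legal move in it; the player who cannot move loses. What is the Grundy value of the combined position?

4

Build the Grundy sequence for stack A with g(k) = mex{g(k−s) : s ∈ {1, 6, 7}, s ≤ k}:
k:     0  1  2  3  4  5  6  7  8
g(k):  0  1  0  1  0  1  2  3  2
So g(8) = 2.
Grundy values for stack B (subtraction set {5, 6}):
g(0) = mex{} = 0
g(1) = mex{} = 0
g(2) = mex{} = 0
g(3) = mex{} = 0
g(4) = mex{} = 0
g(5) = mex{0} = 1
g(6) = mex{0} = 1
g(7) = mex{0} = 1
g(8) = mex{0} = 1
g(9) = mex{0} = 1
g(10) = mex{0,1} = 2
g(11) = mex{1} = 0
g(12) = mex{1} = 0
So g(12) = 0.
Grundy values for stack C (subtraction set {2, 5}):
g(0) = mex{} = 0
g(1) = mex{} = 0
g(2) = mex{0} = 1
g(3) = mex{0} = 1
g(4) = mex{1} = 0
g(5) = mex{0,1} = 2
g(6) = mex{0} = 1
So g(6) = 1.
Stack D is a plain Nim stack of size 7, so its Grundy value is 7.
By the Sprague-Grundy theorem, the Grundy value of a sum of independent games is the XOR of the component values.
Combined value = 2 XOR 0 XOR 1 XOR 7 = 4.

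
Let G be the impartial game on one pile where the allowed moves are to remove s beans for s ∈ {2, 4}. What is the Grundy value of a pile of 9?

1

Compute g(0), g(1), … for moves {2, 4}:
k:     0  1  2  3  4  5  6  7  8  9
g(k):  0  0  1  1  2  2  0  0  1  1
So g(9) = 1.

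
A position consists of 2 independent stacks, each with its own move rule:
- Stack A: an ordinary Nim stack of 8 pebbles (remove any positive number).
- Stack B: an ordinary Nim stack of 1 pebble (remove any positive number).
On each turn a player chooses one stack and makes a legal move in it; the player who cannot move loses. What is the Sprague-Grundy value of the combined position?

9

Stack A is a plain Nim stack of size 8, so its Grundy value is 8.
Stack B is a plain Nim stack of size 1, so its Grundy value is 1.
The value of a disjunctive sum is the nim-sum of the parts.
Combined value = 8 XOR 1 = 9.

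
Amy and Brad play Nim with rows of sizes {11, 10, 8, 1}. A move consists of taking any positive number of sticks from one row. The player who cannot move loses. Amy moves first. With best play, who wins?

Nim-sum: 11 XOR 10 XOR 8 XOR 1 = 8.
The nim-sum is 8 ≠ 0, so this is an N-position: the player to move can win; Amy has a winning move.

Amy wins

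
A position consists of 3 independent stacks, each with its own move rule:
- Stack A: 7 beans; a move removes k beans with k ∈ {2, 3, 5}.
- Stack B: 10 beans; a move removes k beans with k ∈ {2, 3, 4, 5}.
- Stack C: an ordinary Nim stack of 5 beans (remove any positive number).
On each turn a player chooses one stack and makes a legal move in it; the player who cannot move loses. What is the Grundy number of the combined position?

4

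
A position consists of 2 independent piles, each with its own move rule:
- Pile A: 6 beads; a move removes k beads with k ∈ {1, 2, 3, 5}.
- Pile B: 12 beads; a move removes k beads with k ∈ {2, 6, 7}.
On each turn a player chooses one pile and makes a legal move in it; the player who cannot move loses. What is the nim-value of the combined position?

Build the Grundy sequence for pile A with g(k) = mex{g(k−s) : s ∈ {1, 2, 3, 5}, s ≤ k}:
g(0) = mex{} = 0
g(1) = mex{0} = 1
g(2) = mex{0,1} = 2
g(3) = mex{0,1,2} = 3
g(4) = mex{1,2,3} = 0
g(5) = mex{0,2,3} = 1
g(6) = mex{0,1,3} = 2
So g(6) = 2.
For pile B, compute g(0), g(1), … with moves {2, 6, 7}:
g(0) = mex{} = 0
g(1) = mex{} = 0
g(2) = mex{0} = 1
g(3) = mex{0} = 1
g(4) = mex{1} = 0
g(5) = mex{1} = 0
g(6) = mex{0} = 1
g(7) = mex{0} = 1
g(8) = mex{0,1} = 2
g(9) = mex{1} = 0
g(10) = mex{0,1,2} = 3
g(11) = mex{0} = 1
g(12) = mex{0,1,3} = 2
So g(12) = 2.
By the Sprague-Grundy theorem, the Grundy value of a sum of independent games is the XOR of the component values.
Combined value = 2 ⊕ 2 = 0.

0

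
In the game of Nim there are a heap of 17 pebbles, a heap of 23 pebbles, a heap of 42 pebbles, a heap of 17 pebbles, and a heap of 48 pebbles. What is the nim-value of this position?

13

Compute the nim-sum pairwise:
17 XOR 23 = 6
6 XOR 42 = 44
44 XOR 17 = 61
61 XOR 48 = 13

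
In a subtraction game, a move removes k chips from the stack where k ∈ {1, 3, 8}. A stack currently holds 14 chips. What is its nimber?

1

Compute g(0), g(1), … for moves {1, 3, 8}:
k:     0  1  2  3  4  5  6  7  8  9 10 11 12 13 14
g(k):  0  1  0  1  0  1  0  1  2  3  2  0  1  0  1
So g(14) = 1.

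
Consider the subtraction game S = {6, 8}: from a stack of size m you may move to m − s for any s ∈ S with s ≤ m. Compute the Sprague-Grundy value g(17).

0

Compute g(0), g(1), … for moves {6, 8}:
k:     0  1  2  3  4  5  6  7  8  9 10 11 12 13 14 15 16 17
g(k):  0  0  0  0  0  0  1  1  1  1  1  1  2  2  0  0  0  0
So g(17) = 0.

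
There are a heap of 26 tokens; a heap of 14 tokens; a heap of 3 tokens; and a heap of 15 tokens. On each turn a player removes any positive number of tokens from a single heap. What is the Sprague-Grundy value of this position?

24

Nim-sum: 26 ^ 14 ^ 3 ^ 15 = 24.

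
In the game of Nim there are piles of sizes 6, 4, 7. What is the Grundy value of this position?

Compute the nim-sum pairwise:
6 ^ 4 = 2
2 ^ 7 = 5

5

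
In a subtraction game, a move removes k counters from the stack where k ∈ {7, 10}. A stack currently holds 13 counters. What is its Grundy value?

1

Grundy values for subtraction set {7, 10}:
g(0) = mex{} = 0
g(1) = mex{} = 0
g(2) = mex{} = 0
g(3) = mex{} = 0
g(4) = mex{} = 0
g(5) = mex{} = 0
g(6) = mex{} = 0
g(7) = mex{0} = 1
g(8) = mex{0} = 1
g(9) = mex{0} = 1
g(10) = mex{0} = 1
g(11) = mex{0} = 1
g(12) = mex{0} = 1
g(13) = mex{0} = 1
So g(13) = 1.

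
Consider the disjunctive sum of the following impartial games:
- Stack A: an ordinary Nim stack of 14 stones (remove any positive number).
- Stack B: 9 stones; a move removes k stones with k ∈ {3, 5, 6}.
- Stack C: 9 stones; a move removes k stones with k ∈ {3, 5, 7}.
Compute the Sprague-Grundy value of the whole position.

Stack A is a plain Nim stack of size 14, so its Grundy value is 14.
Build the Grundy sequence for stack B with g(k) = mex{g(k−s) : s ∈ {3, 5, 6}, s ≤ k}:
g(0) = mex{} = 0
g(1) = mex{} = 0
g(2) = mex{} = 0
g(3) = mex{0} = 1
g(4) = mex{0} = 1
g(5) = mex{0} = 1
g(6) = mex{0,1} = 2
g(7) = mex{0,1} = 2
g(8) = mex{0,1} = 2
g(9) = mex{1,2} = 0
So g(9) = 0.
Grundy values for stack C (subtraction set {3, 5, 7}):
k:     0  1  2  3  4  5  6  7  8  9
g(k):  0  0  0  1  1  1  2  2  2  3
So g(9) = 3.
By the Sprague-Grundy theorem, the Grundy value of a sum of independent games is the XOR of the component values.
Combined value = 14 XOR 0 XOR 3 = 13.

13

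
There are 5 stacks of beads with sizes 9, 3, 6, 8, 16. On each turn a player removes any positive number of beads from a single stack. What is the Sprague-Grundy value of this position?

Nim-sum: 9 ⊕ 3 ⊕ 6 ⊕ 8 ⊕ 16 = 20.

20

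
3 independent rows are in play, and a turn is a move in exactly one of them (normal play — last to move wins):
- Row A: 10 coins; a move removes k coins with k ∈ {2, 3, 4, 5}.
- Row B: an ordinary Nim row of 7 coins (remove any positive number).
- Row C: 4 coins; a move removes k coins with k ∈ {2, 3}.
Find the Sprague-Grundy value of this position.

Grundy values for row A (subtraction set {2, 3, 4, 5}):
k:     0  1  2  3  4  5  6  7  8  9 10
g(k):  0  0  1  1  2  2  3  0  0  1  1
So g(10) = 1.
Row B is a plain Nim row of size 7, so its Grundy value is 7.
Grundy values for row C (subtraction set {2, 3}):
k:     0  1  2  3  4
g(k):  0  0  1  1  2
So g(4) = 2.
By the Sprague-Grundy theorem, the Grundy value of a sum of independent games is the XOR of the component values.
Combined value = 1 ⊕ 7 ⊕ 2 = 4.

4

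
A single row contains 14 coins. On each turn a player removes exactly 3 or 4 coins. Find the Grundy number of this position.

Compute g(0), g(1), … for moves {3, 4}:
k:     0  1  2  3  4  5  6  7  8  9 10 11 12 13 14
g(k):  0  0  0  1  1  1  2  0  0  0  1  1  1  2  0
So g(14) = 0.

0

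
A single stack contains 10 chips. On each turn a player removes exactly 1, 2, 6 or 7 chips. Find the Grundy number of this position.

2

Grundy values for subtraction set {1, 2, 6, 7}:
g(0) = mex{} = 0
g(1) = mex{0} = 1
g(2) = mex{0,1} = 2
g(3) = mex{1,2} = 0
g(4) = mex{0,2} = 1
g(5) = mex{0,1} = 2
g(6) = mex{0,1,2} = 3
g(7) = mex{0,1,2,3} = 4
g(8) = mex{1,2,3,4} = 0
g(9) = mex{0,2,4} = 1
g(10) = mex{0,1} = 2
So g(10) = 2.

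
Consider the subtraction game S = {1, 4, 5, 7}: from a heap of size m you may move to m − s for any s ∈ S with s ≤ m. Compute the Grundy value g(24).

Grundy values for subtraction set {1, 4, 5, 7}:
k:     0  1  2  3  4  5  6  7  8  9 10 11 12 13 14 15 16 17 18 19 20 21 22 23 24
g(k):  0  1  0  1  2  3  2  3  0  1  0  1  2  3  2  3  0  1  0  1  2  3  2  3  0
So g(24) = 0.

0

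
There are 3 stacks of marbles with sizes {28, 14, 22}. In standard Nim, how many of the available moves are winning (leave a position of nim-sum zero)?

Compute the nim-sum pairwise:
28 XOR 14 = 18
18 XOR 22 = 4
The overall nim-sum is X = 4. A stack of size p has a winning move iff p XOR X < p (reduce it to p XOR X).
  28: 28 XOR 4 = 24 < 28 — winning move (to 24).
  14: 14 XOR 4 = 10 < 14 — winning move (to 10).
  22: 22 XOR 4 = 18 < 22 — winning move (to 18).
That gives 3 winning moves.

3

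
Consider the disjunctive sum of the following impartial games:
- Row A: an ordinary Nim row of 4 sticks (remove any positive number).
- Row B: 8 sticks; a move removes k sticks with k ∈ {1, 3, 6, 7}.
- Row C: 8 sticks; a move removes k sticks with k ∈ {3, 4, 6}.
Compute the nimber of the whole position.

4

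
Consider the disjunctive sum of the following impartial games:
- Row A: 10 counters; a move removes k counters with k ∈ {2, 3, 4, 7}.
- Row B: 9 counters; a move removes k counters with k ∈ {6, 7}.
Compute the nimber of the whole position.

For row A, compute g(0), g(1), … with moves {2, 3, 4, 7}:
k:     0  1  2  3  4  5  6  7  8  9 10
g(k):  0  0  1  1  2  2  0  3  1  4  2
So g(10) = 2.
For row B, compute g(0), g(1), … with moves {6, 7}:
g(0) = mex{} = 0
g(1) = mex{} = 0
g(2) = mex{} = 0
g(3) = mex{} = 0
g(4) = mex{} = 0
g(5) = mex{} = 0
g(6) = mex{0} = 1
g(7) = mex{0} = 1
g(8) = mex{0} = 1
g(9) = mex{0} = 1
So g(9) = 1.
By the Sprague-Grundy theorem, the Grundy value of a sum of independent games is the XOR of the component values.
Combined value = 2 XOR 1 = 3.

3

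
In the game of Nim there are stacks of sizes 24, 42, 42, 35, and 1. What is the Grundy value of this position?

Nim-sum: 24 ⊕ 42 ⊕ 42 ⊕ 35 ⊕ 1 = 58.

58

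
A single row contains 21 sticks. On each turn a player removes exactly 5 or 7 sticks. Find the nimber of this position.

Grundy values for subtraction set {5, 7}:
k:     0  1  2  3  4  5  6  7  8  9 10 11 12 13 14 15 16 17 18 19 20 21
g(k):  0  0  0  0  0  1  1  1  1  1  2  2  0  0  0  0  0  1  1  1  1  1
So g(21) = 1.

1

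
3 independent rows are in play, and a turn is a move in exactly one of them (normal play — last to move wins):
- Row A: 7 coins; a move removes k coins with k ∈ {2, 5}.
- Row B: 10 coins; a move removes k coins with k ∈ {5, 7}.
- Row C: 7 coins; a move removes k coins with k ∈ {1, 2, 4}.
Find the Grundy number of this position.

3

Grundy values for row A (subtraction set {2, 5}):
k:     0  1  2  3  4  5  6  7
g(k):  0  0  1  1  0  2  1  0
So g(7) = 0.
For row B, compute g(0), g(1), … with moves {5, 7}:
k:     0  1  2  3  4  5  6  7  8  9 10
g(k):  0  0  0  0  0  1  1  1  1  1  2
So g(10) = 2.
Build the Grundy sequence for row C with g(k) = mex{g(k−s) : s ∈ {1, 2, 4}, s ≤ k}:
g(0) = mex{} = 0
g(1) = mex{0} = 1
g(2) = mex{0,1} = 2
g(3) = mex{1,2} = 0
g(4) = mex{0,2} = 1
g(5) = mex{0,1} = 2
g(6) = mex{1,2} = 0
g(7) = mex{0,2} = 1
So g(7) = 1.
By the Sprague-Grundy theorem, the Grundy value of a sum of independent games is the XOR of the component values.
Combined value = 0 ⊕ 2 ⊕ 1 = 3.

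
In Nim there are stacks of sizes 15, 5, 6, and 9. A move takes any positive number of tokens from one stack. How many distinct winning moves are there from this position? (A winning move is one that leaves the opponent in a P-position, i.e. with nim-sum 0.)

Nim-sum: 15 XOR 5 XOR 6 XOR 9 = 5.
The overall nim-sum is X = 5. A stack of size p has a winning move iff p XOR X < p (reduce it to p XOR X).
  15: 15 XOR 5 = 10 < 15 — winning move (to 10).
  5: 5 XOR 5 = 0 < 5 — winning move (to 0).
  6: 6 XOR 5 = 3 < 6 — winning move (to 3).
  9: 9 XOR 5 = 12 ≥ 9 — no move.
That gives 3 winning moves.

3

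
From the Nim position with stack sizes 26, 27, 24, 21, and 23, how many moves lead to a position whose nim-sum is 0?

5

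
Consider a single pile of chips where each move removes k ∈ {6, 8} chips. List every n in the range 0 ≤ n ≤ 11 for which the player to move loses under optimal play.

0, 1, 2, 3, 4, 5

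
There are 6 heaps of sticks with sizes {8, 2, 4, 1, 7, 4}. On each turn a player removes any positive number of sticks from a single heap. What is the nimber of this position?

Bitwise XOR of the heap sizes:
  1000  (8)
  0010  (2)
  0100  (4)
  0001  (1)
  0111  (7)
  0100  (4)
  ----
  1100  (12)

12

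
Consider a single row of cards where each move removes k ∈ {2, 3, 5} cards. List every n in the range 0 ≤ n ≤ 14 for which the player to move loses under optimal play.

0, 1, 7, 8, 14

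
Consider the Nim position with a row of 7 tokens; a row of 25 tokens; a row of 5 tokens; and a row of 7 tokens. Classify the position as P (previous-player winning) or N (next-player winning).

N-position

In binary:
  00111  (7)
  11001  (25)
  00101  (5)
  00111  (7)
  -----
  11100  (28)
The nim-sum is 28 ≠ 0, so this is an N-position: the player to move can win.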